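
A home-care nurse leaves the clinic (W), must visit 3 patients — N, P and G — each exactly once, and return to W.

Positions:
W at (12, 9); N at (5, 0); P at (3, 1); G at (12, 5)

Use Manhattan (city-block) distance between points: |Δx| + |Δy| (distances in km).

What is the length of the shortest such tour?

36 km — the shortest possible round trip.

W-N-P-G-W: 16+3+13+4 = 36
W-N-G-P-W: 16+12+13+17 = 58
W-P-N-G-W: 17+3+12+4 = 36
The minimum is 36.
One optimal route: W → N → P → G → W (or its reverse).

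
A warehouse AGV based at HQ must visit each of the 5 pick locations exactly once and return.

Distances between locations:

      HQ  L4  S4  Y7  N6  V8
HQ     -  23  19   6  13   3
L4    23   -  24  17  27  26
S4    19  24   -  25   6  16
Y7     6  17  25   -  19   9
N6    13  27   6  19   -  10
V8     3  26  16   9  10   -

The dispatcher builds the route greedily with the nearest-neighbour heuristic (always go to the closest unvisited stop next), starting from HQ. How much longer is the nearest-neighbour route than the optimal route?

Excess over optimum: 6.

HQ: V8=3, Y7=6, N6=13, S4=19, L4=23 ⇒ V8
V8: Y7=9, N6=10, S4=16, L4=26 ⇒ Y7
Y7: L4=17, N6=19, S4=25 ⇒ L4
L4: S4=24, N6=27 ⇒ S4
S4: N6=6 ⇒ N6
NN route HQ → V8 → Y7 → L4 → S4 → N6 → HQ costs 72.
Optimal: HQ → Y7 → L4 → S4 → N6 → V8 → HQ costs 66 (by enumerating all 60 distinct tours).
Excess = 72 − 66 = 6.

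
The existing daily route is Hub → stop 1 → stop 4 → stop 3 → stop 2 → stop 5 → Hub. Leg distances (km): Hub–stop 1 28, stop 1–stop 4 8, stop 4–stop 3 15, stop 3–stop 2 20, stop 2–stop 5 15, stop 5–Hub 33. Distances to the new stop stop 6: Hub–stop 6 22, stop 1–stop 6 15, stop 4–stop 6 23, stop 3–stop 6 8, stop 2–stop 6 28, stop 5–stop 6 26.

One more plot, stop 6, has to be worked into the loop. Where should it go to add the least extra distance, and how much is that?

Insertion cost between consecutive stops i–j is d(i,stop 6) + d(stop 6,j) − d(i,j):
  between Hub and stop 1: 22 + 15 − 28 = 9
  between stop 1 and stop 4: 15 + 23 − 8 = 30
  between stop 4 and stop 3: 23 + 8 − 15 = 16
  between stop 3 and stop 2: 8 + 28 − 20 = 16
  between stop 2 and stop 5: 28 + 26 − 15 = 39
  between stop 5 and Hub: 26 + 22 − 33 = 15
Cheapest insertion is between Hub and stop 1, adding 9.
New total = 119 + 9 = 128.

Adding 9 km by placing stop 6 on the Hub–stop 1 leg.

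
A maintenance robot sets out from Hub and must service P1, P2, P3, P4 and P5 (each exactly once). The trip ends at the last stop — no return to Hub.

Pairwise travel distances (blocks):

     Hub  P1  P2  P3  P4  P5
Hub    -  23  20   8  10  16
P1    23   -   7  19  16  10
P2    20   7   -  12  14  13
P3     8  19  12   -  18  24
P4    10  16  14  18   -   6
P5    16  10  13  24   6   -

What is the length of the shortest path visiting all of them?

Minimum one-way distance = 43 blocks.

There are 5! = 120 possible orderings.
Hub - P1 - P2 - P3 - P4 - P5: 23+7+12+18+6 = 66
Hub - P1 - P2 - P3 - P5 - P4: 23+7+12+24+6 = 72
Hub - P1 - P2 - P4 - P3 - P5: 23+7+14+18+24 = 86
Hub - P1 - P2 - P4 - P5 - P3: 23+7+14+6+24 = 74
Hub - P1 - P2 - P5 - P3 - P4: 23+7+13+24+18 = 85
Hub - P1 - P2 - P5 - P4 - P3: 23+7+13+6+18 = 67
Hub - P1 - P3 - P2 - P4 - P5: 23+19+12+14+6 = 74
Hub - P1 - P3 - P2 - P5 - P4: 23+19+12+13+6 = 73
Hub - P1 - P3 - P4 - P2 - P5: 23+19+18+14+13 = 87
Hub - P1 - P3 - P4 - P5 - P2: 23+19+18+6+13 = 79
Hub - P1 - P3 - P5 - P2 - P4: 23+19+24+13+14 = 93
Hub - P1 - P3 - P5 - P4 - P2: 23+19+24+6+14 = 86
Hub - P1 - P4 - P2 - P3 - P5: 23+16+14+12+24 = 89
Hub - P1 - P4 - P2 - P5 - P3: 23+16+14+13+24 = 90
… (106 more)
Hub - P3 - P2 - P1 - P5 - P4: 8+12+7+10+6 = 43  ← best
The minimum is 43.
One shortest path: Hub → P3 → P2 → P1 → P5 → P4.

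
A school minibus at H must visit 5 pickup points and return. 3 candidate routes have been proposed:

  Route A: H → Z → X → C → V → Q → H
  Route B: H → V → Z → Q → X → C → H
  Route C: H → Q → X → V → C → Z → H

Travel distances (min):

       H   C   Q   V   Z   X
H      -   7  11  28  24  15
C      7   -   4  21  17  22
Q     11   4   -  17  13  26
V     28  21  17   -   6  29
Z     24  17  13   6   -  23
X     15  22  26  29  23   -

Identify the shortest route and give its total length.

Shortest is Route B, total 102 min.

Route A: 24 + 23 + 22 + 21 + 17 + 11 = 118
Route B: 28 + 6 + 13 + 26 + 22 + 7 = 102
Route C: 11 + 26 + 29 + 21 + 17 + 24 = 128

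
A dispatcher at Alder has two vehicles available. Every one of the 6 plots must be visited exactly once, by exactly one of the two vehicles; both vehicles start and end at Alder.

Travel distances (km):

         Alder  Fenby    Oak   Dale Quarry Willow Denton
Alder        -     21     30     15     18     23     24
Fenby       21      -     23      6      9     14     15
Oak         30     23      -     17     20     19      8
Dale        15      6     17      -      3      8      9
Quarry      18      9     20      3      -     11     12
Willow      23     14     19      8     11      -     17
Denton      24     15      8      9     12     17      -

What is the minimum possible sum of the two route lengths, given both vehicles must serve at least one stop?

122 km — the smallest possible combined total.

Try each way of splitting the stops between the two vehicles (each non-empty) and, for each split, find the best tour for each vehicle:
  {Fenby} + {Oak, Dale, Quarry, Willow, Denton}: 42 + 80 = 122
  {Oak} + {Fenby, Dale, Quarry, Willow, Denton}: 60 + 82 = 142
  {Fenby, Oak} + {Dale, Quarry, Willow, Denton}: 74 + 70 = 144
  {Dale} + {Fenby, Oak, Quarry, Willow, Denton}: 30 + 92 = 122
  {Fenby, Dale} + {Oak, Quarry, Willow, Denton}: 42 + 80 = 122
  {Oak, Dale} + {Fenby, Quarry, Willow, Denton}: 62 + 82 = 144
  … (31 splits in total)
Best: vehicle 1 Alder → Fenby → Alder = 42; vehicle 2 Alder → Dale → Quarry → Willow → Oak → Denton → Alder = 80; combined 122.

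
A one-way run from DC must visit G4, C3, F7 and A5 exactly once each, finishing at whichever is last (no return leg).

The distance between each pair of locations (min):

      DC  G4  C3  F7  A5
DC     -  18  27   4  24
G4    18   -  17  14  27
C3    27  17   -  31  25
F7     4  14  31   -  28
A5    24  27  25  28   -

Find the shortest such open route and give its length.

There are 4! = 24 possible orderings.
DC → G4 → C3 → F7 → A5: 18+17+31+28 = 94
DC → G4 → C3 → A5 → F7: 18+17+25+28 = 88
DC → G4 → F7 → C3 → A5: 18+14+31+25 = 88
DC → G4 → F7 → A5 → C3: 18+14+28+25 = 85
DC → G4 → A5 → C3 → F7: 18+27+25+31 = 101
DC → G4 → A5 → F7 → C3: 18+27+28+31 = 104
DC → C3 → G4 → F7 → A5: 27+17+14+28 = 86
DC → C3 → G4 → A5 → F7: 27+17+27+28 = 99
DC → C3 → F7 → G4 → A5: 27+31+14+27 = 99
DC → C3 → F7 → A5 → G4: 27+31+28+27 = 113
DC → C3 → A5 → G4 → F7: 27+25+27+14 = 93
DC → C3 → A5 → F7 → G4: 27+25+28+14 = 94
DC → F7 → G4 → C3 → A5: 4+14+17+25 = 60
DC → F7 → G4 → A5 → C3: 4+14+27+25 = 70
… (10 more)
The minimum is 60.
One shortest path: DC → F7 → G4 → C3 → A5.

Shortest open route: 60 min.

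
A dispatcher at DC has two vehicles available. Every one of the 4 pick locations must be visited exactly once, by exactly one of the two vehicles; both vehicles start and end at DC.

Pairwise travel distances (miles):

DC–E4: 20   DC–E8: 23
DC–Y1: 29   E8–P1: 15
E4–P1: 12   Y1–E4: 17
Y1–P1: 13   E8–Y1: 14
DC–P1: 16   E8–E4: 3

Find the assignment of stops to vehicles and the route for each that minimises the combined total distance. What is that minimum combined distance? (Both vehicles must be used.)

Check every non-empty split of the stops between the two vehicles; for each half take its own optimal tour:
  {E8} + {Y1, E4, P1}: 46 + 66 = 112
  {Y1} + {E8, E4, P1}: 58 + 54 = 112
  {E8, Y1} + {E4, P1}: 66 + 48 = 114
  {E4} + {E8, Y1, P1}: 40 + 66 = 106
  {E8, E4} + {Y1, P1}: 46 + 58 = 104
  {Y1, E4} + {E8, P1}: 66 + 54 = 120
  … (7 splits in total)
  {E8, Y1, E4} + {P1}: 66 + 32 = 98  ← best
Best: vehicle 1 DC → Y1 → E8 → E4 → DC = 66; vehicle 2 DC → P1 → DC = 32; combined 98.

Minimum combined distance: 98 miles.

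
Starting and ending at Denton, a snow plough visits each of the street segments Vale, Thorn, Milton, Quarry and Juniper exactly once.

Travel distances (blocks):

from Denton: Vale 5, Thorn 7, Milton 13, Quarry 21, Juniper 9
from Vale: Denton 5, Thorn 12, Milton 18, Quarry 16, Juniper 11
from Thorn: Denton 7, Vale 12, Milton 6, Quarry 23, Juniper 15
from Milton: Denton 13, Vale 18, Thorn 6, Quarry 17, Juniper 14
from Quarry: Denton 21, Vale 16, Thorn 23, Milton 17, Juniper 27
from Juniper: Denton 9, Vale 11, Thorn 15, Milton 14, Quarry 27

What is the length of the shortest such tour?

Shortest round trip = 66 blocks.

There are 60 distinct closed tours to check (reversals are equivalent).
Denton-Vale-Thorn-Milton-Quarry-Juniper-Denton: 5+12+6+17+27+9 = 76
Denton-Vale-Thorn-Milton-Juniper-Quarry-Denton: 5+12+6+14+27+21 = 85
Denton-Vale-Thorn-Quarry-Milton-Juniper-Denton: 5+12+23+17+14+9 = 80
Denton-Vale-Thorn-Quarry-Juniper-Milton-Denton: 5+12+23+27+14+13 = 94
Denton-Vale-Thorn-Juniper-Milton-Quarry-Denton: 5+12+15+14+17+21 = 84
Denton-Vale-Thorn-Juniper-Quarry-Milton-Denton: 5+12+15+27+17+13 = 89
Denton-Vale-Milton-Thorn-Quarry-Juniper-Denton: 5+18+6+23+27+9 = 88
Denton-Vale-Milton-Thorn-Juniper-Quarry-Denton: 5+18+6+15+27+21 = 92
Denton-Vale-Milton-Quarry-Thorn-Juniper-Denton: 5+18+17+23+15+9 = 87
Denton-Vale-Milton-Quarry-Juniper-Thorn-Denton: 5+18+17+27+15+7 = 89
Denton-Vale-Milton-Juniper-Thorn-Quarry-Denton: 5+18+14+15+23+21 = 96
Denton-Vale-Milton-Juniper-Quarry-Thorn-Denton: 5+18+14+27+23+7 = 94
Denton-Vale-Quarry-Thorn-Milton-Juniper-Denton: 5+16+23+6+14+9 = 73
Denton-Vale-Quarry-Thorn-Juniper-Milton-Denton: 5+16+23+15+14+13 = 86
… (46 more)
Denton-Thorn-Milton-Quarry-Vale-Juniper-Denton: 7+6+17+16+11+9 = 66  ← best
The minimum is 66.
One optimal route: Denton → Thorn → Milton → Quarry → Vale → Juniper → Denton (or its reverse).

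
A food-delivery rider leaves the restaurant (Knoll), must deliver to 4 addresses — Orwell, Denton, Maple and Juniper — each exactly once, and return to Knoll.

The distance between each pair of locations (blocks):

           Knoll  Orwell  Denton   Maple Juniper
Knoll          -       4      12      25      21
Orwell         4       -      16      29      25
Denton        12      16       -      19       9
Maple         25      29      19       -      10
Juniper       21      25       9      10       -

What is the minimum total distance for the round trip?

Shortest round trip = 64 blocks.

With 4 stops there are 4!/2 = 12 distinct round trips (a route and its reverse cost the same).
Knoll-Orwell-Denton-Maple-Juniper-Knoll: 4+16+19+10+21 = 70
Knoll-Orwell-Denton-Juniper-Maple-Knoll: 4+16+9+10+25 = 64
Knoll-Orwell-Maple-Denton-Juniper-Knoll: 4+29+19+9+21 = 82
Knoll-Orwell-Maple-Juniper-Denton-Knoll: 4+29+10+9+12 = 64
Knoll-Orwell-Juniper-Denton-Maple-Knoll: 4+25+9+19+25 = 82
Knoll-Orwell-Juniper-Maple-Denton-Knoll: 4+25+10+19+12 = 70
Knoll-Denton-Orwell-Maple-Juniper-Knoll: 12+16+29+10+21 = 88
Knoll-Denton-Orwell-Juniper-Maple-Knoll: 12+16+25+10+25 = 88
Knoll-Denton-Maple-Orwell-Juniper-Knoll: 12+19+29+25+21 = 106
Knoll-Denton-Juniper-Orwell-Maple-Knoll: 12+9+25+29+25 = 100
Knoll-Maple-Orwell-Denton-Juniper-Knoll: 25+29+16+9+21 = 100
Knoll-Maple-Denton-Orwell-Juniper-Knoll: 25+19+16+25+21 = 106
The minimum is 64.
One optimal route: Knoll → Orwell → Denton → Juniper → Maple → Knoll (or its reverse).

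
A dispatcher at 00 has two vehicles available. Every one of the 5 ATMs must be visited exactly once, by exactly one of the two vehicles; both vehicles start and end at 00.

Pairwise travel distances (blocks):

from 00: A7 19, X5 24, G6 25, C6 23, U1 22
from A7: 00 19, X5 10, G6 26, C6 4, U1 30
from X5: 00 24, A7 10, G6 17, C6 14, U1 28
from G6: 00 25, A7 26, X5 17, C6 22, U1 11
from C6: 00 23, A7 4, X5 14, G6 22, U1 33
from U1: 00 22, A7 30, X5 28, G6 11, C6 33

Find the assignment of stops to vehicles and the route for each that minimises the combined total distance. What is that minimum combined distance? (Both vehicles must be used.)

119 blocks — the smallest possible combined total.

There are 2^4 − 1 = 15 ways to divide the 5 stops into two non-empty groups. For each, the best each vehicle can do is its own shortest tour through its group:
  {A7} + {X5, G6, C6, U1}: 38 + 87 = 125
  {X5} + {A7, G6, C6, U1}: 48 + 78 = 126
  {A7, X5} + {G6, C6, U1}: 53 + 78 = 131
  {G6} + {A7, X5, C6, U1}: 50 + 87 = 137
  {A7, G6} + {X5, C6, U1}: 70 + 87 = 157
  {X5, G6} + {A7, C6, U1}: 66 + 78 = 144
  … (15 splits in total)
  {A7, X5, C6} + {G6, U1}: 61 + 58 = 119  ← best
Best: vehicle 1 00 → A7 → C6 → X5 → 00 = 61; vehicle 2 00 → G6 → U1 → 00 = 58; combined 119.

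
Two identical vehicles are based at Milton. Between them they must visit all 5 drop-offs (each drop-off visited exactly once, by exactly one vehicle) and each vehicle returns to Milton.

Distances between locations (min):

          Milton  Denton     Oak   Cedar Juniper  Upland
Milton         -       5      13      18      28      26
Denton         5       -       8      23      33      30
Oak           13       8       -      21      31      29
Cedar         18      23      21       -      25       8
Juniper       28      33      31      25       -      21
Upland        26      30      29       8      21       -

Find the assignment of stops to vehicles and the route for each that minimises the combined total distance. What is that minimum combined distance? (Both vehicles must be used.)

101 min — the smallest possible combined total.

Check every non-empty split of the stops between the two vehicles; for each half take its own optimal tour:
  {Denton} + {Oak, Cedar, Juniper, Upland}: 10 + 91 = 101
  {Oak} + {Denton, Cedar, Juniper, Upland}: 26 + 85 = 111
  {Denton, Oak} + {Cedar, Juniper, Upland}: 26 + 75 = 101
  {Cedar} + {Denton, Oak, Juniper, Upland}: 36 + 91 = 127
  {Denton, Cedar} + {Oak, Juniper, Upland}: 46 + 91 = 137
  {Oak, Cedar} + {Denton, Juniper, Upland}: 52 + 84 = 136
  … (15 splits in total)
Best: vehicle 1 Milton → Denton → Milton = 10; vehicle 2 Milton → Oak → Cedar → Upland → Juniper → Milton = 91; combined 101.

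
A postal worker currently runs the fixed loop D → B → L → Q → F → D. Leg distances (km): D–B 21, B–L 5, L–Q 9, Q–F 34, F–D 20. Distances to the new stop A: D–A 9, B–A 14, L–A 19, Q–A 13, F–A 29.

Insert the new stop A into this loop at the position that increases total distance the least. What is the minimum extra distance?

Insertion cost between consecutive stops i–j is d(i,A) + d(A,j) − d(i,j):
  between D and B: 9 + 14 − 21 = 2
  between B and L: 14 + 19 − 5 = 28
  between L and Q: 19 + 13 − 9 = 23
  between Q and F: 13 + 29 − 34 = 8
  between F and D: 29 + 9 − 20 = 18
Cheapest insertion is between D and B, adding 2.
New total = 89 + 2 = 91.

Adding 2 km by placing A on the D–B leg.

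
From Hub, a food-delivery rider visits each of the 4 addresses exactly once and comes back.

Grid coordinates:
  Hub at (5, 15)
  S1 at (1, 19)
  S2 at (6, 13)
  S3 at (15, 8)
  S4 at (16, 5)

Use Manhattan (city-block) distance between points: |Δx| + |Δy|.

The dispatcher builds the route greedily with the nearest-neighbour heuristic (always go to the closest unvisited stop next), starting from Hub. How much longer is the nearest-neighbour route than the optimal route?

Hub: S2=3, S1=8, S3=17, S4=21 ⇒ S2
S2: S1=11, S3=14, S4=18 ⇒ S1
S1: S3=25, S4=29 ⇒ S3
S3: S4=4 ⇒ S4
NN route Hub → S2 → S1 → S3 → S4 → Hub costs 64.
Optimal: Hub → S1 → S2 → S3 → S4 → Hub costs 58 (by enumerating all 12 distinct tours).
Excess = 64 − 58 = 6.

6 longer than the optimal tour.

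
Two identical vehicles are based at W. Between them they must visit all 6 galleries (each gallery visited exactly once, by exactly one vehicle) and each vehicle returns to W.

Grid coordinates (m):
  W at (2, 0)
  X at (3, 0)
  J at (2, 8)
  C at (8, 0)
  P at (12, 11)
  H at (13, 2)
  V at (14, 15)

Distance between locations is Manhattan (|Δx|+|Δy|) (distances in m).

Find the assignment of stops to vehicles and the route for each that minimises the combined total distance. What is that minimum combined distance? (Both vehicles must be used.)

There are 2^5 − 1 = 31 ways to divide the 6 stops into two non-empty groups. For each, the best each vehicle can do is its own shortest tour through its group:
  {X} + {J, C, P, H, V}: 2 + 54 = 56
  {J} + {X, C, P, H, V}: 16 + 54 = 70
  {X, J} + {C, P, H, V}: 18 + 54 = 72
  {C} + {X, J, P, H, V}: 12 + 54 = 66
  {X, C} + {J, P, H, V}: 12 + 54 = 66
  {J, C} + {X, P, H, V}: 28 + 54 = 82
  … (31 splits in total)
Best: vehicle 1 W → X → W = 2; vehicle 2 W → J → P → V → H → C → W = 54; combined 56.

56 m — the smallest possible combined total.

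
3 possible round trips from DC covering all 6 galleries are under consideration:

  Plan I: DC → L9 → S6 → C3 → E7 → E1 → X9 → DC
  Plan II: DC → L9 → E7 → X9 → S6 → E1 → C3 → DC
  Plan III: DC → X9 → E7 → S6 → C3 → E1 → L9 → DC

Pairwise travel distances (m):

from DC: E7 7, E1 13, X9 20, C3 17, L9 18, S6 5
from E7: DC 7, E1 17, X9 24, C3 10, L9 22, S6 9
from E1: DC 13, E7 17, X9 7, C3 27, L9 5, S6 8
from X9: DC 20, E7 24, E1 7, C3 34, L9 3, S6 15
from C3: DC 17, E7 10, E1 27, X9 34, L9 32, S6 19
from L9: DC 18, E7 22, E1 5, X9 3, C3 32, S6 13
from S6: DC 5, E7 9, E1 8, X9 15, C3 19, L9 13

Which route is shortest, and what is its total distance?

104 m — Plan I is the shortest.

Plan I: 18 + 13 + 19 + 10 + 17 + 7 + 20 = 104
Plan II: 18 + 22 + 24 + 15 + 8 + 27 + 17 = 131
Plan III: 20 + 24 + 9 + 19 + 27 + 5 + 18 = 122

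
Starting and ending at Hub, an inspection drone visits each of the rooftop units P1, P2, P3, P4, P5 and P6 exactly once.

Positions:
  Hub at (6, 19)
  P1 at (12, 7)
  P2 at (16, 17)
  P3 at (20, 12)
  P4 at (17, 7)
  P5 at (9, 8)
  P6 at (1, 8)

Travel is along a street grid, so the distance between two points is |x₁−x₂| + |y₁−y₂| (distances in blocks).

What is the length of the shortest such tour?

Shortest round trip = 62 blocks.

With 6 stops there are 6!/2 = 360 distinct round trips (a route and its reverse cost the same).
Hub→P1→P2→P3→P4→P5→P6→Hub: 18+14+9+8+9+8+16 = 82
Hub→P1→P2→P3→P4→P6→P5→Hub: 18+14+9+8+17+8+14 = 88
Hub→P1→P2→P3→P5→P4→P6→Hub: 18+14+9+15+9+17+16 = 98
Hub→P1→P2→P3→P5→P6→P4→Hub: 18+14+9+15+8+17+23 = 104
Hub→P1→P2→P3→P6→P4→P5→Hub: 18+14+9+23+17+9+14 = 104
Hub→P1→P2→P3→P6→P5→P4→Hub: 18+14+9+23+8+9+23 = 104
Hub→P1→P2→P4→P3→P5→P6→Hub: 18+14+11+8+15+8+16 = 90
Hub→P1→P2→P4→P3→P6→P5→Hub: 18+14+11+8+23+8+14 = 96
… (352 more)
Hub→P2→P3→P4→P1→P5→P6→Hub: 12+9+8+5+4+8+16 = 62  ← best
The minimum is 62.
One optimal route: Hub → P2 → P3 → P4 → P1 → P5 → P6 → Hub (or its reverse).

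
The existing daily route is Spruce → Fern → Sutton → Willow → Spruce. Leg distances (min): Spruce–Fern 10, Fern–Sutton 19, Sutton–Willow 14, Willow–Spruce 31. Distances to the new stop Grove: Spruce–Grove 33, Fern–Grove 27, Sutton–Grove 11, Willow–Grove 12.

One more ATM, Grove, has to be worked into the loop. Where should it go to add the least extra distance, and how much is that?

Minimum extra distance: 9 min, inserting Grove between Sutton and Willow.

Insertion cost between consecutive stops i–j is d(i,Grove) + d(Grove,j) − d(i,j):
  between Spruce and Fern: 33 + 27 − 10 = 50
  between Fern and Sutton: 27 + 11 − 19 = 19
  between Sutton and Willow: 11 + 12 − 14 = 9
  between Willow and Spruce: 12 + 33 − 31 = 14
Cheapest insertion is between Sutton and Willow, adding 9.
New total = 74 + 9 = 83.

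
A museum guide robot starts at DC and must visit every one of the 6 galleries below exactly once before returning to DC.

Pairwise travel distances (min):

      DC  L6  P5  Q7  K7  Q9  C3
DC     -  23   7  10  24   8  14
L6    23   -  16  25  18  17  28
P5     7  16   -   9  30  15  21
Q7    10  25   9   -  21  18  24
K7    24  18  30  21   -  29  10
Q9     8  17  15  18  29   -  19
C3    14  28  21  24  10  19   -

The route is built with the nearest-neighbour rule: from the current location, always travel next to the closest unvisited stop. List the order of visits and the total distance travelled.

Total distance 93 min via the nearest-neighbour route DC → P5 → Q7 → Q9 → L6 → K7 → C3 → DC.

DC → [P5:7 / Q9:8 / Q7:10 / C3:14 / L6:23 / K7:24] → P5 (7)
P5 → [Q7:9 / Q9:15 / L6:16 / C3:21 / K7:30] → Q7 (9)
Q7 → [Q9:18 / K7:21 / C3:24 / L6:25] → Q9 (18)
Q9 → [L6:17 / C3:19 / K7:29] → L6 (17)
L6 → [K7:18 / C3:28] → K7 (18)
K7 → [C3:10] → C3 (10)
Return C3→DC: 14.
Total = 7 + 9 + 18 + 17 + 18 + 10 + 14 = 93.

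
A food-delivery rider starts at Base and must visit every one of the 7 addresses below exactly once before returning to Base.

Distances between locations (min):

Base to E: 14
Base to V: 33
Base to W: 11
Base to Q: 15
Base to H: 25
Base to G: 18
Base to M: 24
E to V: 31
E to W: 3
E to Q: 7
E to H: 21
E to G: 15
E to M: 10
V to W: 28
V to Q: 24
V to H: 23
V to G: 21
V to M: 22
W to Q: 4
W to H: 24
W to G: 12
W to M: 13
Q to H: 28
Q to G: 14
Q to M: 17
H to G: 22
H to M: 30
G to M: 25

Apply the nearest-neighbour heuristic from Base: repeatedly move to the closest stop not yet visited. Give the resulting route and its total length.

Nearest-neighbour total = 133 min; route Base → W → E → Q → G → V → M → H → Base.

At Base the remaining stops are W 11, E 14, Q 15, G 18, M 24, H 25, V 33; go to W.
At W the remaining stops are E 3, Q 4, G 12, M 13, H 24, V 28; go to E.
At E the remaining stops are Q 7, M 10, G 15, H 21, V 31; go to Q.
At Q the remaining stops are G 14, M 17, V 24, H 28; go to G.
At G the remaining stops are V 21, H 22, M 25; go to V.
At V the remaining stops are M 22, H 23; go to M.
At M the remaining stops are H 30; go to H.
Return H→Base: 25.
Total = 11 + 3 + 7 + 14 + 21 + 22 + 30 + 25 = 133.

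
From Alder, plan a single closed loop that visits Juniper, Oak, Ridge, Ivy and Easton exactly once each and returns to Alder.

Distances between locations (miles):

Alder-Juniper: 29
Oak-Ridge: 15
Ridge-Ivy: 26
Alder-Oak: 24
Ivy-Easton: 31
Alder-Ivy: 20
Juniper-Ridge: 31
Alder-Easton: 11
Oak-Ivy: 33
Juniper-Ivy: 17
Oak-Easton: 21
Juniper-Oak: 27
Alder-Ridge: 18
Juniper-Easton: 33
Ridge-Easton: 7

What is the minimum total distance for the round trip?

Minimum total distance: 97 miles.

Alder-Juniper-Oak-Ridge-Ivy-Easton-Alder: 29+27+15+26+31+11 = 139
Alder-Juniper-Oak-Ridge-Easton-Ivy-Alder: 29+27+15+7+31+20 = 129
Alder-Juniper-Oak-Ivy-Ridge-Easton-Alder: 29+27+33+26+7+11 = 133
Alder-Juniper-Oak-Ivy-Easton-Ridge-Alder: 29+27+33+31+7+18 = 145
Alder-Juniper-Oak-Easton-Ridge-Ivy-Alder: 29+27+21+7+26+20 = 130
Alder-Juniper-Oak-Easton-Ivy-Ridge-Alder: 29+27+21+31+26+18 = 152
Alder-Juniper-Ridge-Oak-Ivy-Easton-Alder: 29+31+15+33+31+11 = 150
Alder-Juniper-Ridge-Oak-Easton-Ivy-Alder: 29+31+15+21+31+20 = 147
Alder-Juniper-Ridge-Ivy-Oak-Easton-Alder: 29+31+26+33+21+11 = 151
Alder-Juniper-Ridge-Ivy-Easton-Oak-Alder: 29+31+26+31+21+24 = 162
Alder-Juniper-Ridge-Easton-Oak-Ivy-Alder: 29+31+7+21+33+20 = 141
Alder-Juniper-Ridge-Easton-Ivy-Oak-Alder: 29+31+7+31+33+24 = 155
Alder-Juniper-Ivy-Oak-Ridge-Easton-Alder: 29+17+33+15+7+11 = 112
Alder-Juniper-Ivy-Oak-Easton-Ridge-Alder: 29+17+33+21+7+18 = 125
… (46 more)
Alder-Ivy-Juniper-Oak-Ridge-Easton-Alder: 20+17+27+15+7+11 = 97  ← best
The minimum is 97.
One optimal route: Alder → Ivy → Juniper → Oak → Ridge → Easton → Alder (or its reverse).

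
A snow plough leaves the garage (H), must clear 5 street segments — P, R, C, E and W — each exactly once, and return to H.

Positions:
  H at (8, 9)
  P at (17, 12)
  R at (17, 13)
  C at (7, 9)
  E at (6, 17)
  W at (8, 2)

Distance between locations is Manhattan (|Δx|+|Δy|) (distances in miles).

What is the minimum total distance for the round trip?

Shortest round trip = 52 miles.

H - P - R - C - E - W - H: 12+1+14+9+17+7 = 60
H - P - R - C - W - E - H: 12+1+14+8+17+10 = 62
H - P - R - E - C - W - H: 12+1+15+9+8+7 = 52
H - P - R - E - W - C - H: 12+1+15+17+8+1 = 54
H - P - R - W - C - E - H: 12+1+20+8+9+10 = 60
H - P - R - W - E - C - H: 12+1+20+17+9+1 = 60
H - P - C - R - E - W - H: 12+13+14+15+17+7 = 78
H - P - C - R - W - E - H: 12+13+14+20+17+10 = 86
H - P - C - E - R - W - H: 12+13+9+15+20+7 = 76
H - P - C - E - W - R - H: 12+13+9+17+20+13 = 84
H - P - C - W - R - E - H: 12+13+8+20+15+10 = 78
H - P - C - W - E - R - H: 12+13+8+17+15+13 = 78
H - P - E - R - C - W - H: 12+16+15+14+8+7 = 72
H - P - E - R - W - C - H: 12+16+15+20+8+1 = 72
… (46 more)
The minimum is 52.
One optimal route: H → P → R → E → C → W → H (or its reverse).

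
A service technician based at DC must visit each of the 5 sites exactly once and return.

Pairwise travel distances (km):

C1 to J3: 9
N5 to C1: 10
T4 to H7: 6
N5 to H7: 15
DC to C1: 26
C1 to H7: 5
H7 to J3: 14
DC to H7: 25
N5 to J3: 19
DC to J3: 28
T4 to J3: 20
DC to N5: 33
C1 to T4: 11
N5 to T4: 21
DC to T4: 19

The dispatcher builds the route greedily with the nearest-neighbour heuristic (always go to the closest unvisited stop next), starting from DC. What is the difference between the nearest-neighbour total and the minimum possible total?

DC: T4=19, H7=25, C1=26, J3=28, N5=33 ⇒ T4
T4: H7=6, C1=11, J3=20, N5=21 ⇒ H7
H7: C1=5, J3=14, N5=15 ⇒ C1
C1: J3=9, N5=10 ⇒ J3
J3: N5=19 ⇒ N5
NN route DC → T4 → H7 → C1 → J3 → N5 → DC costs 91.
Optimal: DC → T4 → H7 → N5 → C1 → J3 → DC costs 87 (by enumerating all 60 distinct tours).
Excess = 91 − 87 = 4.

The nearest-neighbour route is 4 km longer than optimal.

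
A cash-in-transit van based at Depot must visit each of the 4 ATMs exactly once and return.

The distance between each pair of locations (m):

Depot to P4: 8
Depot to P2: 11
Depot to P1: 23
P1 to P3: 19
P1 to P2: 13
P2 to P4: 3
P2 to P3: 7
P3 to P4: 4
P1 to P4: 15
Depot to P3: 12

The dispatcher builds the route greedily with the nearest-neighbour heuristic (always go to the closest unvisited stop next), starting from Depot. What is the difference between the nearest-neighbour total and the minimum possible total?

5 m longer than the optimal tour.

From Depot: P4=8, P2=11, P3=12, P1=23 → choose P4 (8).
From P4: P2=3, P3=4, P1=15 → choose P2 (3).
From P2: P3=7, P1=13 → choose P3 (7).
From P3: P1=19 → choose P1 (19).
NN route Depot → P4 → P2 → P3 → P1 → Depot costs 60.
Optimal: Depot → P1 → P2 → P3 → P4 → Depot costs 55 (by enumerating all 12 distinct tours).
Excess = 60 − 55 = 5.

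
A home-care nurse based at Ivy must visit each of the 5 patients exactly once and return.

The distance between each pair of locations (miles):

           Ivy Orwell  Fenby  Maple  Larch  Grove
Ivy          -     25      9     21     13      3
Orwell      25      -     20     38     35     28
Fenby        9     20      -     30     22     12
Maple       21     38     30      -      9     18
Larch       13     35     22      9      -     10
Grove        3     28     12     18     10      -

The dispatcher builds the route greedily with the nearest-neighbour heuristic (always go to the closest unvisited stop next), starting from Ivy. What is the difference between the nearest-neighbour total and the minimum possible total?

From Ivy: Grove=3, Fenby=9, Larch=13, Maple=21, Orwell=25 → choose Grove (3).
From Grove: Larch=10, Fenby=12, Maple=18, Orwell=28 → choose Larch (10).
From Larch: Maple=9, Fenby=22, Orwell=35 → choose Maple (9).
From Maple: Fenby=30, Orwell=38 → choose Fenby (30).
From Fenby: Orwell=20 → choose Orwell (20).
NN route Ivy → Grove → Larch → Maple → Fenby → Orwell → Ivy costs 97.
Optimal: Ivy → Fenby → Orwell → Maple → Larch → Grove → Ivy costs 89 (by enumerating all 60 distinct tours).
Excess = 97 − 89 = 8.

8 miles longer than the optimal tour.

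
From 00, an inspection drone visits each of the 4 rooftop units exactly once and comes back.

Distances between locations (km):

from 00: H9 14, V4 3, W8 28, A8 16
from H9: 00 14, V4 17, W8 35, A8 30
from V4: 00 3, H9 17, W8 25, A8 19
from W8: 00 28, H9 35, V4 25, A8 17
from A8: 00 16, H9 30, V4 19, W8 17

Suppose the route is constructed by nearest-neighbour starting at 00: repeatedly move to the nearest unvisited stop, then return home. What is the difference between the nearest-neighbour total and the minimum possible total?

7 km longer than the optimal tour.

From 00: V4=3, H9=14, A8=16, W8=28 → choose V4 (3).
From V4: H9=17, A8=19, W8=25 → choose H9 (17).
From H9: A8=30, W8=35 → choose A8 (30).
From A8: W8=17 → choose W8 (17).
NN route 00 → V4 → H9 → A8 → W8 → 00 costs 95.
Optimal: 00 → H9 → W8 → A8 → V4 → 00 costs 88 (by enumerating all 12 distinct tours).
Excess = 95 − 88 = 7.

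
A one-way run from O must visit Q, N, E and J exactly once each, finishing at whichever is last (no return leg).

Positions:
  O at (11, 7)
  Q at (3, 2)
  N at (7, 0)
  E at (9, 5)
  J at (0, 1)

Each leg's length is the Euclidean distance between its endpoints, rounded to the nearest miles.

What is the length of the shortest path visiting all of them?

There are 4! = 24 possible orderings.
O→Q→N→E→J: 9+4+5+10 = 28
O→Q→N→J→E: 9+4+7+10 = 30
O→Q→E→N→J: 9+7+5+7 = 28
O→Q→E→J→N: 9+7+10+7 = 33
O→Q→J→N→E: 9+3+7+5 = 24
O→Q→J→E→N: 9+3+10+5 = 27
O→N→Q→E→J: 8+4+7+10 = 29
O→N→Q→J→E: 8+4+3+10 = 25
O→N→E→Q→J: 8+5+7+3 = 23
O→N→E→J→Q: 8+5+10+3 = 26
O→N→J→Q→E: 8+7+3+7 = 25
O→N→J→E→Q: 8+7+10+7 = 32
O→E→Q→N→J: 3+7+4+7 = 21
O→E→Q→J→N: 3+7+3+7 = 20
… (10 more)
O→E→N→Q→J: 3+5+4+3 = 15  ← best
The minimum is 15.
One shortest path: O → E → N → Q → J.

Shortest open route: 15 miles.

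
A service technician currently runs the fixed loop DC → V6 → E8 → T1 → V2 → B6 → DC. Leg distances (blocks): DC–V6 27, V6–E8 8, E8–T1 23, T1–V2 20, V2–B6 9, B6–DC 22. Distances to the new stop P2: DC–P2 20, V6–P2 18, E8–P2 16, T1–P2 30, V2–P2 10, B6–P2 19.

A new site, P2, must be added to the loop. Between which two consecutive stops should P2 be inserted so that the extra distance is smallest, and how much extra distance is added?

Minimum extra distance: 11 blocks, inserting P2 between DC and V6.

Insertion cost between consecutive stops i–j is d(i,P2) + d(P2,j) − d(i,j):
  between DC and V6: 20 + 18 − 27 = 11
  between V6 and E8: 18 + 16 − 8 = 26
  between E8 and T1: 16 + 30 − 23 = 23
  between T1 and V2: 30 + 10 − 20 = 20
  between V2 and B6: 10 + 19 − 9 = 20
  between B6 and DC: 19 + 20 − 22 = 17
Cheapest insertion is between DC and V6, adding 11.
New total = 109 + 11 = 120.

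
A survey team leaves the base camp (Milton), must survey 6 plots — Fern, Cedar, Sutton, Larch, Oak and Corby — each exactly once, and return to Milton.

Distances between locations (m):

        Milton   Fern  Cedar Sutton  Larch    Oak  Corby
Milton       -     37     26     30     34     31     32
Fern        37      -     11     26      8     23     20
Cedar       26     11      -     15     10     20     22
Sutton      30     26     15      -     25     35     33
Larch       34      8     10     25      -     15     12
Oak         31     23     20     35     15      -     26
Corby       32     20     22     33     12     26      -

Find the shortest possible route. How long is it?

There are 360 distinct closed tours to check (reversals are equivalent).
Milton → Fern → Cedar → Sutton → Larch → Oak → Corby → Milton: 37+11+15+25+15+26+32 = 161
Milton → Fern → Cedar → Sutton → Larch → Corby → Oak → Milton: 37+11+15+25+12+26+31 = 157
Milton → Fern → Cedar → Sutton → Oak → Larch → Corby → Milton: 37+11+15+35+15+12+32 = 157
Milton → Fern → Cedar → Sutton → Oak → Corby → Larch → Milton: 37+11+15+35+26+12+34 = 170
Milton → Fern → Cedar → Sutton → Corby → Larch → Oak → Milton: 37+11+15+33+12+15+31 = 154
Milton → Fern → Cedar → Sutton → Corby → Oak → Larch → Milton: 37+11+15+33+26+15+34 = 171
Milton → Fern → Cedar → Larch → Sutton → Oak → Corby → Milton: 37+11+10+25+35+26+32 = 176
Milton → Fern → Cedar → Larch → Sutton → Corby → Oak → Milton: 37+11+10+25+33+26+31 = 173
… (352 more)
Milton → Sutton → Cedar → Fern → Larch → Corby → Oak → Milton: 30+15+11+8+12+26+31 = 133  ← best
The minimum is 133.
One optimal route: Milton → Sutton → Cedar → Fern → Larch → Corby → Oak → Milton (or its reverse).

Minimum total distance: 133 m.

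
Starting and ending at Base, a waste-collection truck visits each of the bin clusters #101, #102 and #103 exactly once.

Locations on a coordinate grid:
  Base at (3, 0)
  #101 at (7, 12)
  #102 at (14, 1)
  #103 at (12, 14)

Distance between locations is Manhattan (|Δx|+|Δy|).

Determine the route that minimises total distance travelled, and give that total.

With 3 stops there are 3!/2 = 3 distinct round trips (a route and its reverse cost the same).
Base - #101 - #102 - #103 - Base: 16+18+15+23 = 72
Base - #101 - #103 - #102 - Base: 16+7+15+12 = 50
Base - #102 - #101 - #103 - Base: 12+18+7+23 = 60
The minimum is 50.
One optimal route: Base → #101 → #103 → #102 → Base (or its reverse).

Minimum total distance: 50.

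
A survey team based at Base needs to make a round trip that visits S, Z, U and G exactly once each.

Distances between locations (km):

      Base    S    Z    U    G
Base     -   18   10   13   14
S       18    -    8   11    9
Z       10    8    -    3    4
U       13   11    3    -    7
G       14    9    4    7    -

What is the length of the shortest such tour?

Minimum total distance: 47 km.

There are 12 distinct closed tours to check (reversals are equivalent).
Base-S-Z-U-G-Base: 18+8+3+7+14 = 50
Base-S-Z-G-U-Base: 18+8+4+7+13 = 50
Base-S-U-Z-G-Base: 18+11+3+4+14 = 50
Base-S-U-G-Z-Base: 18+11+7+4+10 = 50
Base-S-G-Z-U-Base: 18+9+4+3+13 = 47
Base-S-G-U-Z-Base: 18+9+7+3+10 = 47
Base-Z-S-U-G-Base: 10+8+11+7+14 = 50
Base-Z-S-G-U-Base: 10+8+9+7+13 = 47
Base-Z-U-S-G-Base: 10+3+11+9+14 = 47
Base-Z-G-S-U-Base: 10+4+9+11+13 = 47
Base-U-S-Z-G-Base: 13+11+8+4+14 = 50
Base-U-Z-S-G-Base: 13+3+8+9+14 = 47
The minimum is 47.
One optimal route: Base → S → G → Z → U → Base (or its reverse).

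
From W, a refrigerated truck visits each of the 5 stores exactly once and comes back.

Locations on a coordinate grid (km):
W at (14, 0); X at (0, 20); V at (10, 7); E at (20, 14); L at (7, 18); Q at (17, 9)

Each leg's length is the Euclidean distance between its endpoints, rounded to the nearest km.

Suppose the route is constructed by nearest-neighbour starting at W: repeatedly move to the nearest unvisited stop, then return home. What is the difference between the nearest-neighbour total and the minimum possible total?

The nearest-neighbour route is 6 km longer than optimal.

W: V=8, Q=9, E=15, L=19, X=24 ⇒ V
V: Q=7, L=11, E=12, X=16 ⇒ Q
Q: E=6, L=13, X=20 ⇒ E
E: L=14, X=21 ⇒ L
L: X=7 ⇒ X
NN route W → V → Q → E → L → X → W costs 66.
Optimal: W → V → X → L → E → Q → W costs 60 (by enumerating all 60 distinct tours).
Excess = 66 − 60 = 6.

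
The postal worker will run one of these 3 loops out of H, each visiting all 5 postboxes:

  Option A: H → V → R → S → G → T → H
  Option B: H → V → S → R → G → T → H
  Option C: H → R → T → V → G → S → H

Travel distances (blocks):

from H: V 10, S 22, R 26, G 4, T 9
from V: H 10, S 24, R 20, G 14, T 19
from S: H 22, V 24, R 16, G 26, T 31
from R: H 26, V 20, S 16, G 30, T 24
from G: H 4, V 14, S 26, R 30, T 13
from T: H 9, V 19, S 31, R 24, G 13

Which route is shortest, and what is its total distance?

Option A: 10 + 20 + 16 + 26 + 13 + 9 = 94
Option B: 10 + 24 + 16 + 30 + 13 + 9 = 102
Option C: 26 + 24 + 19 + 14 + 26 + 22 = 131

Shortest is Option A, total 94 blocks.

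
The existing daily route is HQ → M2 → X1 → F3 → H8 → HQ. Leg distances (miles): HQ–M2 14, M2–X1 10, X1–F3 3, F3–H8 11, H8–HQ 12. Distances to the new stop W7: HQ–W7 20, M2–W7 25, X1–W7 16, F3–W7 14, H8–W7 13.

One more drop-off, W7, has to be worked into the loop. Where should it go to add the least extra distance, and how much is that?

Insertion cost between consecutive stops i–j is d(i,W7) + d(W7,j) − d(i,j):
  between HQ and M2: 20 + 25 − 14 = 31
  between M2 and X1: 25 + 16 − 10 = 31
  between X1 and F3: 16 + 14 − 3 = 27
  between F3 and H8: 14 + 13 − 11 = 16
  between H8 and HQ: 13 + 20 − 12 = 21
Cheapest insertion is between F3 and H8, adding 16.
New total = 50 + 16 = 66.

+16 miles — insert W7 between F3 and H8.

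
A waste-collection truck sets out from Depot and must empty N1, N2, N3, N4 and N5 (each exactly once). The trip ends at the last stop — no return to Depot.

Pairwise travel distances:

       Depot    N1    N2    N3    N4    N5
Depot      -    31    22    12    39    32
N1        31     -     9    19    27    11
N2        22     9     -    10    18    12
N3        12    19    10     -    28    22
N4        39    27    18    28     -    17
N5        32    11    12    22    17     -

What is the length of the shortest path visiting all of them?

There are 5! = 120 possible orderings.
Depot → N1 → N2 → N3 → N4 → N5: 31+9+10+28+17 = 95
Depot → N1 → N2 → N3 → N5 → N4: 31+9+10+22+17 = 89
Depot → N1 → N2 → N4 → N3 → N5: 31+9+18+28+22 = 108
Depot → N1 → N2 → N4 → N5 → N3: 31+9+18+17+22 = 97
Depot → N1 → N2 → N5 → N3 → N4: 31+9+12+22+28 = 102
Depot → N1 → N2 → N5 → N4 → N3: 31+9+12+17+28 = 97
Depot → N1 → N3 → N2 → N4 → N5: 31+19+10+18+17 = 95
Depot → N1 → N3 → N2 → N5 → N4: 31+19+10+12+17 = 89
Depot → N1 → N3 → N4 → N2 → N5: 31+19+28+18+12 = 108
Depot → N1 → N3 → N4 → N5 → N2: 31+19+28+17+12 = 107
Depot → N1 → N3 → N5 → N2 → N4: 31+19+22+12+18 = 102
Depot → N1 → N3 → N5 → N4 → N2: 31+19+22+17+18 = 107
Depot → N1 → N4 → N2 → N3 → N5: 31+27+18+10+22 = 108
Depot → N1 → N4 → N2 → N5 → N3: 31+27+18+12+22 = 110
… (106 more)
Depot → N3 → N2 → N1 → N5 → N4: 12+10+9+11+17 = 59  ← best
The minimum is 59.
One shortest path: Depot → N3 → N2 → N1 → N5 → N4.

59 — the minimum one-way total.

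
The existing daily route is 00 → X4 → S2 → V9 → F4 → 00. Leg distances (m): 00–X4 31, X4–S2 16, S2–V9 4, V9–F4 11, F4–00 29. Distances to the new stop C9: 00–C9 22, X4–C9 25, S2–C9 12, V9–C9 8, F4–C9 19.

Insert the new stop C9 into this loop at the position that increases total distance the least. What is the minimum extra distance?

Insertion cost between consecutive stops i–j is d(i,C9) + d(C9,j) − d(i,j):
  between 00 and X4: 22 + 25 − 31 = 16
  between X4 and S2: 25 + 12 − 16 = 21
  between S2 and V9: 12 + 8 − 4 = 16
  between V9 and F4: 8 + 19 − 11 = 16
  between F4 and 00: 19 + 22 − 29 = 12
Cheapest insertion is between F4 and 00, adding 12.
New total = 91 + 12 = 103.

Adding 12 m by placing C9 on the F4–00 leg.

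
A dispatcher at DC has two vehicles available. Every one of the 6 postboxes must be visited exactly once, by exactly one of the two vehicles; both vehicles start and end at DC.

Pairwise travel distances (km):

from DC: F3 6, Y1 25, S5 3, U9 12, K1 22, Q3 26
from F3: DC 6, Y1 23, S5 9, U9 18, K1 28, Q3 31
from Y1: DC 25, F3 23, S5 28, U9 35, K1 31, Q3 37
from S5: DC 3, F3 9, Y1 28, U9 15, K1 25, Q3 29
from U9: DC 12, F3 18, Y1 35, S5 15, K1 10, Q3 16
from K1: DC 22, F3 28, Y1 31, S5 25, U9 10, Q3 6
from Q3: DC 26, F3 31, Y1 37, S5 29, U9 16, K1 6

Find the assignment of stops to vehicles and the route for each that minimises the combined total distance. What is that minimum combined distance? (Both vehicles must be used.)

Check every non-empty split of the stops between the two vehicles; for each half take its own optimal tour:
  {F3} + {Y1, S5, U9, K1, Q3}: 12 + 96 = 108
  {Y1} + {F3, S5, U9, K1, Q3}: 50 + 71 = 121
  {F3, Y1} + {S5, U9, K1, Q3}: 54 + 60 = 114
  {S5} + {F3, Y1, U9, K1, Q3}: 6 + 94 = 100
  {F3, S5} + {Y1, U9, K1, Q3}: 18 + 90 = 108
  {Y1, S5} + {F3, U9, K1, Q3}: 56 + 65 = 121
  … (31 splits in total)
Best: vehicle 1 DC → S5 → DC = 6; vehicle 2 DC → F3 → Y1 → K1 → Q3 → U9 → DC = 94; combined 100.

100 km — the smallest possible combined total.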